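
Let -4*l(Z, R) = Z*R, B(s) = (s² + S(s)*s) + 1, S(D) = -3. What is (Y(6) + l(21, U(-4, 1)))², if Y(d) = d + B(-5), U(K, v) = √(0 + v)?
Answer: 27889/16 ≈ 1743.1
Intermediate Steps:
U(K, v) = √v
B(s) = 1 + s² - 3*s (B(s) = (s² - 3*s) + 1 = 1 + s² - 3*s)
l(Z, R) = -R*Z/4 (l(Z, R) = -Z*R/4 = -R*Z/4)
Y(d) = 41 + d (Y(d) = d + (1 + (-5)² - 3*(-5)) = d + (1 + 25 + 15) = d + 41 = 41 + d)
(Y(6) + l(21, U(-4, 1)))² = ((41 + 6) - ¼*√1*21)² = (47 - ¼*1*21)² = (47 - 21/4)² = (167/4)² = 27889/16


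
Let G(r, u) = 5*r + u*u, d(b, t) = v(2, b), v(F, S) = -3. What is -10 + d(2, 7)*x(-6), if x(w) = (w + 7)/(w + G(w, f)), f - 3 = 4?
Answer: -133/13 ≈ -10.231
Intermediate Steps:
f = 7 (f = 3 + 4 = 7)
d(b, t) = -3
G(r, u) = u**2 + 5*r (G(r, u) = 5*r + u**2 = u**2 + 5*r)
x(w) = (7 + w)/(49 + 6*w) (x(w) = (w + 7)/(w + (7**2 + 5*w)) = (7 + w)/(w + (49 + 5*w)) = (7 + w)/(49 + 6*w))
-10 + d(2, 7)*x(-6) = -10 - 3*(7 - 6)/(49 + 6*(-6)) = -10 - 3/(49 - 36) = -10 - 3/13 = -133/13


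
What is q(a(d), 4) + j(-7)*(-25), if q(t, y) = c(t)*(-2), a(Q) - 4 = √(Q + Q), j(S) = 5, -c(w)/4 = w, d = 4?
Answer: -93 + 16*√2 ≈ -70.373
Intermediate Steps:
c(w) = -4*w
a(Q) = 4 + √2*√Q (a(Q) = 4 + √(Q + Q) = 4 + √(2*Q) = 4 + √2*√Q)
q(t, y) = 8*t (q(t, y) = -4*t*(-2) = 8*t)
q(a(d), 4) + j(-7)*(-25) = 8*(4 + √2*√4) + 5*(-25) = 8*(4 + √2*2) - 125 = 8*(4 + 2*√2) - 125 = (32 + 16*√2) - 125 = -93 + 16*√2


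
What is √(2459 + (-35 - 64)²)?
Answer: 2*√3065 ≈ 110.72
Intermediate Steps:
√(2459 + (-35 - 64)²) = √(2459 + (-99)²) = √(2459 + 9801) = √12260 = 2*√3065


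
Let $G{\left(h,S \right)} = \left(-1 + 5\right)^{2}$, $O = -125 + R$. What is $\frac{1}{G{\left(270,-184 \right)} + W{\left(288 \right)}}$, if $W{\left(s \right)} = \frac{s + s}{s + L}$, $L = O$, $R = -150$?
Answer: $\frac{13}{784} \approx 0.016582$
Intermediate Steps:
$O = -275$ ($O = -125 - 150 = -275$)
$L = -275$
$G{\left(h,S \right)} = 16$ ($G{\left(h,S \right)} = 4^{2} = 16$)
$W{\left(s \right)} = \frac{2 s}{-275 + s}$ ($W{\left(s \right)} = \frac{s + s}{s - 275} = \frac{2 s}{-275 + s}$)
$\frac{1}{G{\left(270,-184 \right)} + W{\left(288 \right)}} = \frac{1}{16 + 2 \cdot 288 \frac{1}{-275 + 288}} = \frac{1}{16 + 2 \cdot 288 \cdot \frac{1}{13}} = \frac{1}{16 + \frac{576}{13}} = \frac{1}{\frac{784}{13}} = \frac{13}{784}$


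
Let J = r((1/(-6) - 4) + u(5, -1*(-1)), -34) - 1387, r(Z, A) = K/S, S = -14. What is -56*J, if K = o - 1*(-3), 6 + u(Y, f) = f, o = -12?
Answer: 77636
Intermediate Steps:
u(Y, f) = -6 + f
K = -9 (K = -12 - 1*(-3) = -12 + 3 = -9)
r(Z, A) = 9/14 (r(Z, A) = -9/(-14) = -9*(-1/14) = 9/14)
J = -19409/14 (J = 9/14 - 1387 = -19409/14 ≈ -1386.4)
-56*J = -56*(-19409/14) = 77636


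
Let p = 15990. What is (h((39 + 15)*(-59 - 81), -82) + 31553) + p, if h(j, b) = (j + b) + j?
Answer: 32341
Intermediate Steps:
h(j, b) = b + 2*j (h(j, b) = (b + j) + j = b + 2*j)
(h((39 + 15)*(-59 - 81), -82) + 31553) + p = ((-82 + 2*((39 + 15)*(-59 - 81))) + 31553) + 15990 = ((-82 + 2*(54*(-140))) + 31553) + 15990 = ((-82 + 2*(-7560)) + 31553) + 15990 = ((-82 - 15120) + 31553) + 15990 = (-15202 + 31553) + 15990 = 16351 + 15990 = 32341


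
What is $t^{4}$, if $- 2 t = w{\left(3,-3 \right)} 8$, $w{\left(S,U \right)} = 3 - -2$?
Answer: $160000$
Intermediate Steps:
$w{\left(S,U \right)} = 5$ ($w{\left(S,U \right)} = 3 + 2 = 5$)
$t = -20$ ($t = - \frac{5 \cdot 8}{2} = \left(- \frac{1}{2}\right) 40 = -20$)
$t^{4} = \left(-20\right)^{4} = 160000$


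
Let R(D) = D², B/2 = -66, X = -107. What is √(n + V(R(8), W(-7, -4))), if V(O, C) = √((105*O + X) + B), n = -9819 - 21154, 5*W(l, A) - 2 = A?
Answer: √(-30973 + √6481) ≈ 175.76*I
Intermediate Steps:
B = -132 (B = 2*(-66) = -132)
W(l, A) = ⅖ + A/5
n = -30973
V(O, C) = √(-239 + 105*O) (V(O, C) = √((105*O - 107) - 132) = √((-107 + 105*O) - 132) = √(-239 + 105*O))
√(n + V(R(8), W(-7, -4))) = √(-30973 + √(-239 + 105*8²)) = √(-30973 + √(-239 + 105*64)) = √(-30973 + √(-239 + 6720)) = √(-30973 + √6481)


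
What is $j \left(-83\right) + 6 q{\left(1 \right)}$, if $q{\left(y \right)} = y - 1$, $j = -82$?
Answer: $6806$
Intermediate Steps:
$q{\left(y \right)} = -1 + y$
$j \left(-83\right) + 6 q{\left(1 \right)} = \left(-82\right) \left(-83\right) + 6 \left(-1 + 1\right) = 6806 + 6 \cdot 0 = 6806 + 0 = 6806$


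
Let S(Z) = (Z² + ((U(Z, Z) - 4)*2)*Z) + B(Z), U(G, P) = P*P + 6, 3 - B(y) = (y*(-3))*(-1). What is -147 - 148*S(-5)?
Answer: 33449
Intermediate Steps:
B(y) = 3 - 3*y (B(y) = 3 - y*(-3)*(-1) = 3 - (-3*y)*(-1) = 3 - 3*y)
U(G, P) = 6 + P² (U(G, P) = P² + 6 = 6 + P²)
S(Z) = 3 + Z² - 3*Z + Z*(4 + 2*Z²) (S(Z) = (Z² + (((6 + Z²) - 4)*2)*Z) + (3 - 3*Z) = (Z² + ((2 + Z²)*2)*Z) + (3 - 3*Z) = (Z² + (4 + 2*Z²)*Z) + (3 - 3*Z) = (Z² + Z*(4 + 2*Z²)) + (3 - 3*Z) = 3 + Z² - 3*Z + Z*(4 + 2*Z²))
-147 - 148*S(-5) = -147 - 148*(3 - 5 + (-5)² + 2*(-5)³) = -147 - 148*(3 - 5 + 25 + 2*(-125)) = -147 - 148*(3 - 5 + 25 - 250) = -147 - 148*(-227) = -147 + 33596 = 33449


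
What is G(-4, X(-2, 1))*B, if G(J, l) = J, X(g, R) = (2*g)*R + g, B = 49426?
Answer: -197704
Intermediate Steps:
X(g, R) = g + 2*R*g (X(g, R) = 2*R*g + g = g + 2*R*g)
G(-4, X(-2, 1))*B = -4*49426 = -197704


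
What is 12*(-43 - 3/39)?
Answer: -6720/13 ≈ -516.92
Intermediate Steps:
12*(-43 - 3/39) = 12*(-43 - 3*1/39) = 12*(-43 - 1/13) = 12*(-560/13) = -6720/13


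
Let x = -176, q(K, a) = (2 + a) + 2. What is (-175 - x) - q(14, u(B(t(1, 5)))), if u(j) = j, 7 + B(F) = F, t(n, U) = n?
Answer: 3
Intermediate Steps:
B(F) = -7 + F
q(K, a) = 4 + a
(-175 - x) - q(14, u(B(t(1, 5)))) = (-175 - 1*(-176)) - (4 + (-7 + 1)) = (-175 + 176) - (4 - 6) = 1 - 1*(-2) = 1 + 2 = 3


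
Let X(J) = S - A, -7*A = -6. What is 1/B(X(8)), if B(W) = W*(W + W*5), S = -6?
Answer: 49/13824 ≈ 0.0035446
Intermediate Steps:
A = 6/7 (A = -⅐*(-6) = 6/7 ≈ 0.85714)
X(J) = -48/7 (X(J) = -6 - 1*6/7 = -6 - 6/7 = -48/7)
B(W) = 6*W² (B(W) = W*(W + 5*W) = W*(6*W) = 6*W²)
1/B(X(8)) = 1/(6*(-48/7)²) = 1/(6*(2304/49)) = 1/(13824/49) = 49/13824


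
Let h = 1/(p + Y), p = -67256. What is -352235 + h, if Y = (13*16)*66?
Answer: -18854435081/53528 ≈ -3.5224e+5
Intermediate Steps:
Y = 13728 (Y = 208*66 = 13728)
h = -1/53528 (h = 1/(-67256 + 13728) = 1/(-53528) = -1/53528 ≈ -1.8682e-5)
-352235 + h = -352235 - 1/53528 = -18854435081/53528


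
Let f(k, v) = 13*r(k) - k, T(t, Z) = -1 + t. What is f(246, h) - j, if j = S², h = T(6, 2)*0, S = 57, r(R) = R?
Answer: -297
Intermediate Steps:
h = 0 (h = (-1 + 6)*0 = 5*0 = 0)
f(k, v) = 12*k (f(k, v) = 13*k - k = 12*k)
j = 3249 (j = 57² = 3249)
f(246, h) - j = 12*246 - 1*3249 = 2952 - 3249 = -297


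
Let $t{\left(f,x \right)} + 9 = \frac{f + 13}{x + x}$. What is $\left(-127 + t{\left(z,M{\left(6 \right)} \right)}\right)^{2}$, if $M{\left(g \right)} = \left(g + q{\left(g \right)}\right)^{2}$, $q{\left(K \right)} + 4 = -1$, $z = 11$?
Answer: $15376$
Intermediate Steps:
$q{\left(K \right)} = -5$ ($q{\left(K \right)} = -4 - 1 = -5$)
$M{\left(g \right)} = \left(-5 + g\right)^{2}$ ($M{\left(g \right)} = \left(g - 5\right)^{2} = \left(-5 + g\right)^{2}$)
$t{\left(f,x \right)} = -9 + \frac{13 + f}{2 x}$ ($t{\left(f,x \right)} = -9 + \frac{f + 13}{x + x} = -9 + \frac{13 + f}{2 x}$)
$\left(-127 + t{\left(z,M{\left(6 \right)} \right)}\right)^{2} = \left(-127 + \frac{13 + 11 - 18 \left(-5 + 6\right)^{2}}{2 \left(-5 + 6\right)^{2}}\right)^{2} = \left(-127 + \frac{13 + 11 - 18 \cdot 1^{2}}{2 \cdot 1^{2}}\right)^{2} = \left(-127 + \frac{13 + 11 - 18}{2 \cdot 1}\right)^{2} = \left(-127 + \frac{1}{2} \cdot 1 \left(13 + 11 - 18\right)\right)^{2} = \left(-127 + \frac{1}{2} \cdot 1 \cdot 6\right)^{2} = \left(-127 + 3\right)^{2} = \left(-124\right)^{2} = 15376$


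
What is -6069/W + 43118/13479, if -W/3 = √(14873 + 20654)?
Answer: 43118/13479 + 2023*√35527/35527 ≈ 13.932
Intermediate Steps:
W = -3*√35527 (W = -3*√(14873 + 20654) = -3*√35527 ≈ -565.46)
-6069/W + 43118/13479 = -6069*(-√35527/106581) + 43118/13479 = -(-2023)*√35527/35527 + 43118*(1/13479) = 2023*√35527/35527 + 43118/13479 = 43118/13479 + 2023*√35527/35527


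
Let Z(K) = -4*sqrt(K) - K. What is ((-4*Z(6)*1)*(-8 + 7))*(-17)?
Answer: 408 + 272*sqrt(6) ≈ 1074.3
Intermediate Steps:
Z(K) = -K - 4*sqrt(K)
((-4*Z(6)*1)*(-8 + 7))*(-17) = ((-4*(-1*6 - 4*sqrt(6))*1)*(-8 + 7))*(-17) = ((-4*(-6 - 4*sqrt(6))*1)*(-1))*(-17) = (((24 + 16*sqrt(6))*1)*(-1))*(-17) = ((24 + 16*sqrt(6))*(-1))*(-17) = (-24 - 16*sqrt(6))*(-17) = 408 + 272*sqrt(6)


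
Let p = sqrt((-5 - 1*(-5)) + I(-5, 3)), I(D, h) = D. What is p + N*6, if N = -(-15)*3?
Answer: 270 + I*sqrt(5) ≈ 270.0 + 2.2361*I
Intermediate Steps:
N = 45 (N = -5*(-9) = 45)
p = I*sqrt(5) (p = sqrt((-5 - 1*(-5)) - 5) = sqrt((-5 + 5) - 5) = sqrt(0 - 5) = sqrt(-5) = I*sqrt(5) ≈ 2.2361*I)
p + N*6 = I*sqrt(5) + 45*6 = I*sqrt(5) + 270 = 270 + I*sqrt(5)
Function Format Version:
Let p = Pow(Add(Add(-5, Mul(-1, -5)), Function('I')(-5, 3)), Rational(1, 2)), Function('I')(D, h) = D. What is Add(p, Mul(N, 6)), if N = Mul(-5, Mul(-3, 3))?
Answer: Add(270, Mul(I, Pow(5, Rational(1, 2)))) ≈ Add(270.00, Mul(2.2361, I))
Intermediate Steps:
N = 45 (N = Mul(-5, -9) = 45)
p = Mul(I, Pow(5, Rational(1, 2))) (p = Pow(Add(Add(-5, Mul(-1, -5)), -5), Rational(1, 2)) = Pow(Add(Add(-5, 5), -5), Rational(1, 2)) = Pow(Add(0, -5), Rational(1, 2)) = Pow(-5, Rational(1, 2)) = Mul(I, Pow(5, Rational(1, 2))) ≈ Mul(2.2361, I))
Add(p, Mul(N, 6)) = Add(Mul(I, Pow(5, Rational(1, 2))), Mul(45, 6)) = Add(Mul(I, Pow(5, Rational(1, 2))), 270) = Add(270, Mul(I, Pow(5, Rational(1, 2))))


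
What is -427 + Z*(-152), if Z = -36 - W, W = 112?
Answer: 22069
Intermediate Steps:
Z = -148 (Z = -36 - 1*112 = -36 - 112 = -148)
-427 + Z*(-152) = -427 - 148*(-152) = -427 + 22496 = 22069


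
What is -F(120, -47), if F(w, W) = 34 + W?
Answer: 13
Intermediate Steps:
-F(120, -47) = -(34 - 47) = -1*(-13) = 13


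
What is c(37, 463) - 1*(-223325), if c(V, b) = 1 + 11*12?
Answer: 223458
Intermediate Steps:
c(V, b) = 133 (c(V, b) = 1 + 132 = 133)
c(37, 463) - 1*(-223325) = 133 - 1*(-223325) = 133 + 223325 = 223458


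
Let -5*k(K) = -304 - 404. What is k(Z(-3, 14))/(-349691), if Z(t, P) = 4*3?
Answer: -708/1748455 ≈ -0.00040493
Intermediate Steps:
Z(t, P) = 12
k(K) = 708/5 (k(K) = -(-304 - 404)/5 = -1/5*(-708) = 708/5)
k(Z(-3, 14))/(-349691) = (708/5)/(-349691) = (708/5)*(-1/349691) = -708/1748455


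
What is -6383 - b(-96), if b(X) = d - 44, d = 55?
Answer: -6394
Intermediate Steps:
b(X) = 11 (b(X) = 55 - 44 = 11)
-6383 - b(-96) = -6383 - 1*11 = -6383 - 11 = -6394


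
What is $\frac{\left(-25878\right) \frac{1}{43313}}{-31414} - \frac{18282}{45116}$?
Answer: $- \frac{6218488479069}{15346597450378} \approx -0.4052$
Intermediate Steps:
$\frac{\left(-25878\right) \frac{1}{43313}}{-31414} - \frac{18282}{45116} = \left(-25878\right) \frac{1}{43313} \left(- \frac{1}{31414}\right) - \frac{9141}{22558} = \left(- \frac{25878}{43313}\right) \left(- \frac{1}{31414}\right) - \frac{9141}{22558} = \frac{12939}{680317291} - \frac{9141}{22558} = - \frac{6218488479069}{15346597450378}$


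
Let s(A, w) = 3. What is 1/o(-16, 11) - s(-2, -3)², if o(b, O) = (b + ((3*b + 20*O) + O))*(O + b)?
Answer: -7516/835 ≈ -9.0012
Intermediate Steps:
o(b, O) = (O + b)*(4*b + 21*O) (o(b, O) = (b + (3*b + 21*O))*(O + b) = (4*b + 21*O)*(O + b) = (O + b)*(4*b + 21*O))
1/o(-16, 11) - s(-2, -3)² = 1/(4*(-16)² + 21*11² + 25*11*(-16)) - 1*3² = 1/(4*256 + 21*121 - 4400) - 1*9 = 1/(1024 + 2541 - 4400) - 9 = 1/(-835) - 9 = -1/835 - 9 = -7516/835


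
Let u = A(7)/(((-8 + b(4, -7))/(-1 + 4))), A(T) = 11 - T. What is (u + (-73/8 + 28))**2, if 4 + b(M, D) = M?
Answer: 19321/64 ≈ 301.89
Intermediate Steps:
b(M, D) = -4 + M
u = -3/2 (u = (11 - 1*7)/(((-8 + (-4 + 4))/(-1 + 4))) = (11 - 7)/(((-8 + 0)/3)) = 4/((-8*1/3)) = 4/(-8/3) = 4*(-3/8) = -3/2 ≈ -1.5000)
(u + (-73/8 + 28))**2 = (-3/2 + (-73/8 + 28))**2 = (-3/2 + 151/8)**2 = (139/8)**2 = 19321/64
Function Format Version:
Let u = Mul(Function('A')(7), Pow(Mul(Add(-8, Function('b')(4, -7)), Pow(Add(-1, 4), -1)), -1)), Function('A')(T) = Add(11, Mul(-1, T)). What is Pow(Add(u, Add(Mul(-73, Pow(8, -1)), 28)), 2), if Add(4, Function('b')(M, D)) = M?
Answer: Rational(19321, 64) ≈ 301.89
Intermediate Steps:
Function('b')(M, D) = Add(-4, M)
u = Rational(-3, 2) (u = Mul(Add(11, Mul(-1, 7)), Pow(Mul(Add(-8, Add(-4, 4)), Pow(Add(-1, 4), -1)), -1)) = Mul(Add(11, -7), Pow(Mul(Add(-8, 0), Pow(3, -1)), -1)) = Mul(4, Pow(Mul(-8, Rational(1, 3)), -1)) = Mul(4, Pow(Rational(-8, 3), -1)) = Mul(4, Rational(-3, 8)) = Rational(-3, 2) ≈ -1.5000)
Pow(Add(u, Add(Mul(-73, Pow(8, -1)), 28)), 2) = Pow(Add(Rational(-3, 2), Add(Mul(-73, Pow(8, -1)), 28)), 2) = Pow(Add(Rational(-3, 2), Add(Mul(-73, Rational(1, 8)), 28)), 2) = Pow(Add(Rational(-3, 2), Add(Rational(-73, 8), 28)), 2) = Pow(Add(Rational(-3, 2), Rational(151, 8)), 2) = Pow(Rational(139, 8), 2) = Rational(19321, 64)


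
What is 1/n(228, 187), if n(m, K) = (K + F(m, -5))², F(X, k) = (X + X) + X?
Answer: 1/758641 ≈ 1.3181e-6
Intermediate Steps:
F(X, k) = 3*X (F(X, k) = 2*X + X = 3*X)
n(m, K) = (K + 3*m)²
1/n(228, 187) = 1/((187 + 3*228)²) = 1/((187 + 684)²) = 1/(871²) = 1/758641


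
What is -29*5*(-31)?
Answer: 4495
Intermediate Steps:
-29*5*(-31) = -145*(-31) = 4495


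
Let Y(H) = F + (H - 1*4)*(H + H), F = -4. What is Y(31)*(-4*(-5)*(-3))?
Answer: -100200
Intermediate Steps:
Y(H) = -4 + 2*H*(-4 + H) (Y(H) = -4 + (H - 1*4)*(H + H) = -4 + (H - 4)*(2*H) = -4 + (-4 + H)*(2*H) = -4 + 2*H*(-4 + H))
Y(31)*(-4*(-5)*(-3)) = (-4 - 8*31 + 2*31²)*(-4*(-5)*(-3)) = (-4 - 248 + 2*961)*(20*(-3)) = (-4 - 248 + 1922)*(-60) = 1670*(-60) = -100200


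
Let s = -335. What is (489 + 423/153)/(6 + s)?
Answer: -8360/5593 ≈ -1.4947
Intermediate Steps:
(489 + 423/153)/(6 + s) = (489 + 423/153)/(6 - 335) = (489 + 423*(1/153))/(-329) = (489 + 47/17)*(-1/329) = (8360/17)*(-1/329) = -8360/5593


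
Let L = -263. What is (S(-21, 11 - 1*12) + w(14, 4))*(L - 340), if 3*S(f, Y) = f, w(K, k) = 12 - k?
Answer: -603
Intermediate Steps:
S(f, Y) = f/3
(S(-21, 11 - 1*12) + w(14, 4))*(L - 340) = ((1/3)*(-21) + (12 - 1*4))*(-263 - 340) = (-7 + (12 - 4))*(-603) = (-7 + 8)*(-603) = 1*(-603) = -603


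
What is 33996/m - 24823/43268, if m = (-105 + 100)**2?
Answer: 1470318353/1081700 ≈ 1359.3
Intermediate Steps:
m = 25 (m = (-5)**2 = 25)
33996/m - 24823/43268 = 33996/25 - 24823/43268 = 1470318353/1081700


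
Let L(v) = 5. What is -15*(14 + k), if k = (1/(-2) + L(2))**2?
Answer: -2055/4 ≈ -513.75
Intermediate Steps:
k = 81/4 (k = (1/(-2) + 5)**2 = (1*(-1/2) + 5)**2 = (-1/2 + 5)**2 = (9/2)**2 = 81/4 ≈ 20.250)
-15*(14 + k) = -15*(14 + 81/4) = -15*137/4 = -2055/4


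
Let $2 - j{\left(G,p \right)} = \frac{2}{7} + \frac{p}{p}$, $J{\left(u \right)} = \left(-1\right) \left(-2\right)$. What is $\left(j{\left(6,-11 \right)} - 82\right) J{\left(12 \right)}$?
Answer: $- \frac{1138}{7} \approx -162.57$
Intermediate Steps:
$J{\left(u \right)} = 2$
$j{\left(G,p \right)} = \frac{5}{7}$ ($j{\left(G,p \right)} = 2 - \left(\frac{2}{7} + \frac{p}{p}\right) = 2 - \left(2 \cdot \frac{1}{7} + 1\right) = 2 - \left(\frac{2}{7} + 1\right) = 2 - \frac{9}{7} = \frac{5}{7}$)
$\left(j{\left(6,-11 \right)} - 82\right) J{\left(12 \right)} = \left(\frac{5}{7} - 82\right) 2 = \left(- \frac{569}{7}\right) 2 = - \frac{1138}{7}$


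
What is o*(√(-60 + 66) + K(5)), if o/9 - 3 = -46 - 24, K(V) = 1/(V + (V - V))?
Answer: -603/5 - 603*√6 ≈ -1597.6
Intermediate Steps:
K(V) = 1/V (K(V) = 1/(V + 0) = 1/V)
o = -603 (o = 27 + 9*(-46 - 24) = 27 + 9*(-70) = 27 - 630 = -603)
o*(√(-60 + 66) + K(5)) = -603*(√(-60 + 66) + 1/5) = -603*(√6 + ⅕) = -603*(⅕ + √6) = -603/5 - 603*√6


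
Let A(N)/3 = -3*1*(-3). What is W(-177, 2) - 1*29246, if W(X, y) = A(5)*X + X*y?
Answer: -34379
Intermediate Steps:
A(N) = 27 (A(N) = 3*(-3*1*(-3)) = 3*(-3*(-3)) = 3*9 = 27)
W(X, y) = 27*X + X*y
W(-177, 2) - 1*29246 = -177*(27 + 2) - 1*29246 = -177*29 - 29246 = -5133 - 29246 = -34379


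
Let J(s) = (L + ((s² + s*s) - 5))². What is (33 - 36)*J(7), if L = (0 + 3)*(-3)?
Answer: -21168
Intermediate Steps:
L = -9 (L = 3*(-3) = -9)
J(s) = (-14 + 2*s²)² (J(s) = (-9 + ((s² + s*s) - 5))² = (-9 + ((s² + s²) - 5))² = (-9 + (2*s² - 5))² = (-9 + (-5 + 2*s²))² = (-14 + 2*s²)²)
(33 - 36)*J(7) = (33 - 36)*(4*(-7 + 7²)²) = -12*(-7 + 49)² = -12*42² = -12*1764 = -3*7056 = -21168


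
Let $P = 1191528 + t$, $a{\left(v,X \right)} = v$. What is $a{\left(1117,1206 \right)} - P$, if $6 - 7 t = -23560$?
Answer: $- \frac{8356443}{7} \approx -1.1938 \cdot 10^{6}$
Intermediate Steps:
$t = \frac{23566}{7}$ ($t = \frac{6}{7} - - \frac{23560}{7} = \frac{6}{7} + \frac{23560}{7} = \frac{23566}{7} \approx 3366.6$)
$P = \frac{8364262}{7}$ ($P = 1191528 + \frac{23566}{7} = \frac{8364262}{7} \approx 1.1949 \cdot 10^{6}$)
$a{\left(1117,1206 \right)} - P = 1117 - \frac{8364262}{7} = - \frac{8356443}{7}$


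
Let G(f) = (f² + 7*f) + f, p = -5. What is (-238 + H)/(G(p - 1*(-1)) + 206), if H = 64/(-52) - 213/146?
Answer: -456829/360620 ≈ -1.2668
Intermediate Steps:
G(f) = f² + 8*f
H = -5105/1898 (H = 64*(-1/52) - 213*1/146 = -16/13 - 213/146 = -5105/1898 ≈ -2.6897)
(-238 + H)/(G(p - 1*(-1)) + 206) = (-238 - 5105/1898)/((-5 - 1*(-1))*(8 + (-5 - 1*(-1))) + 206) = -456829/(1898*((-5 + 1)*(8 + (-5 + 1)) + 206)) = -456829/(1898*(-4*(8 - 4) + 206)) = -456829/(1898*(-4*4 + 206)) = -456829/(1898*(-16 + 206)) = -456829/1898/190 = -456829/1898*1/190 = -456829/360620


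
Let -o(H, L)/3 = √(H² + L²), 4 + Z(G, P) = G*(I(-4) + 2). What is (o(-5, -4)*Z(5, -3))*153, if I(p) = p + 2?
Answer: 1836*√41 ≈ 11756.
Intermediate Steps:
I(p) = 2 + p
Z(G, P) = -4 (Z(G, P) = -4 + G*((2 - 4) + 2) = -4 + G*(-2 + 2) = -4 + G*0 = -4 + 0 = -4)
o(H, L) = -3*√(H² + L²)
(o(-5, -4)*Z(5, -3))*153 = (-3*√((-5)² + (-4)²)*(-4))*153 = (-3*√(25 + 16)*(-4))*153 = (-3*√41*(-4))*153 = (12*√41)*153 = 1836*√41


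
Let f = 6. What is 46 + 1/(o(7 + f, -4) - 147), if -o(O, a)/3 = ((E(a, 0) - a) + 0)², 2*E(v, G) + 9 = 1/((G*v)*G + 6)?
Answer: 325678/7081 ≈ 45.993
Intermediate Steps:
E(v, G) = -9/2 + 1/(2*(6 + v*G²)) (E(v, G) = -9/2 + 1/(2*((G*v)*G + 6)) = -9/2 + 1/(2*(v*G² + 6)) = -9/2 + 1/(2*(6 + v*G²)))
o(O, a) = -3*(-53/12 - a)² (o(O, a) = -3*(((-53 - 9*a*0²)/(2*(6 + a*0²)) - a) + 0)² = -3*(((-53 - 9*a*0)/(2*(6 + a*0)) - a) + 0)² = -3*(((-53 + 0)/(2*(6 + 0)) - a) + 0)² = -3*(((½)*(-53)/6 - a) + 0)² = -3*(((½)*(⅙)*(-53) - a) + 0)² = -3*((-53/12 - a) + 0)² = -3*(-53/12 - a)²)
46 + 1/(o(7 + f, -4) - 147) = 46 + 1/(-(53 + 12*(-4))²/48 - 147) = 46 + 1/(-(53 - 48)²/48 - 147) = 46 + 1/(-1/48*5² - 147) = 46 + 1/(-1/48*25 - 147) = 46 + 1/(-25/48 - 147) = 46 + 1/(-7081/48) = 46 - 48/7081 = 325678/7081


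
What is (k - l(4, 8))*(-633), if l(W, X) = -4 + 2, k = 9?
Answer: -6963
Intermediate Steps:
l(W, X) = -2
(k - l(4, 8))*(-633) = (9 - 1*(-2))*(-633) = (9 + 2)*(-633) = 11*(-633) = -6963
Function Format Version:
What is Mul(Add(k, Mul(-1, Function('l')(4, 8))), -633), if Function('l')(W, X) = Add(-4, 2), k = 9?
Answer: -6963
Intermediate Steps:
Function('l')(W, X) = -2
Mul(Add(k, Mul(-1, Function('l')(4, 8))), -633) = Mul(Add(9, Mul(-1, -2)), -633) = Mul(Add(9, 2), -633) = Mul(11, -633) = -6963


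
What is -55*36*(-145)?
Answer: 287100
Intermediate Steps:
-55*36*(-145) = -1980*(-145) = 287100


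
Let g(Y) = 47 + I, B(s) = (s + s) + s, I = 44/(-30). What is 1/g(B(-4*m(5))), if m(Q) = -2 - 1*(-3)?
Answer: 15/683 ≈ 0.021962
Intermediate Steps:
m(Q) = 1 (m(Q) = -2 + 3 = 1)
I = -22/15 (I = 44*(-1/30) = -22/15 ≈ -1.4667)
B(s) = 3*s (B(s) = 2*s + s = 3*s)
g(Y) = 683/15 (g(Y) = 47 - 22/15 = 683/15)
1/g(B(-4*m(5))) = 1/(683/15) = 15/683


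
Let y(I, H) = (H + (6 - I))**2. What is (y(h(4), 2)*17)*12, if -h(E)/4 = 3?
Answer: 81600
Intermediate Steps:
h(E) = -12 (h(E) = -4*3 = -12)
y(I, H) = (6 + H - I)**2
(y(h(4), 2)*17)*12 = ((6 + 2 - 1*(-12))**2*17)*12 = ((6 + 2 + 12)**2*17)*12 = (20**2*17)*12 = (400*17)*12 = 6800*12 = 81600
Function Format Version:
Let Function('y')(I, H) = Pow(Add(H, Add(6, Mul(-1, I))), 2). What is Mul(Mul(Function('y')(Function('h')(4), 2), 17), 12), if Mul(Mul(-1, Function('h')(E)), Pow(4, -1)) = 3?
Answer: 81600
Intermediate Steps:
Function('h')(E) = -12 (Function('h')(E) = Mul(-4, 3) = -12)
Function('y')(I, H) = Pow(Add(6, H, Mul(-1, I)), 2)
Mul(Mul(Function('y')(Function('h')(4), 2), 17), 12) = Mul(Mul(Pow(Add(6, 2, Mul(-1, -12)), 2), 17), 12) = Mul(Mul(Pow(Add(6, 2, 12), 2), 17), 12) = Mul(Mul(Pow(20, 2), 17), 12) = Mul(Mul(400, 17), 12) = Mul(6800, 12) = 81600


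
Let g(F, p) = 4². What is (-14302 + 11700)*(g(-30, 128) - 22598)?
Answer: 58758364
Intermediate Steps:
g(F, p) = 16
(-14302 + 11700)*(g(-30, 128) - 22598) = (-14302 + 11700)*(16 - 22598) = -2602*(-22582) = 58758364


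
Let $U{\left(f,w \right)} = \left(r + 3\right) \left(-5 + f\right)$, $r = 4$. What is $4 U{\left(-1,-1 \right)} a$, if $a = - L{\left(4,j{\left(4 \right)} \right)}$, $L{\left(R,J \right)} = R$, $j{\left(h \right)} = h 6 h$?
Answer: $672$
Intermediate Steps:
$j{\left(h \right)} = 6 h^{2}$ ($j{\left(h \right)} = 6 h h = 6 h^{2}$)
$a = -4$ ($a = \left(-1\right) 4 = -4$)
$U{\left(f,w \right)} = -35 + 7 f$ ($U{\left(f,w \right)} = \left(4 + 3\right) \left(-5 + f\right) = 7 \left(-5 + f\right) = -35 + 7 f$)
$4 U{\left(-1,-1 \right)} a = 4 \left(-35 + 7 \left(-1\right)\right) \left(-4\right) = 4 \left(-35 - 7\right) \left(-4\right) = 4 \left(-42\right) \left(-4\right) = \left(-168\right) \left(-4\right) = 672$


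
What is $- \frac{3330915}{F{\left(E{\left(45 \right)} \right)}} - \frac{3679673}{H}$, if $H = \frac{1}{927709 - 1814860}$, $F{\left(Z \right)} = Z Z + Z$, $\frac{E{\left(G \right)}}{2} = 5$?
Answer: $\frac{71817362129523}{22} \approx 3.2644 \cdot 10^{12}$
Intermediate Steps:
$E{\left(G \right)} = 10$ ($E{\left(G \right)} = 2 \cdot 5 = 10$)
$F{\left(Z \right)} = Z + Z^{2}$ ($F{\left(Z \right)} = Z^{2} + Z = Z + Z^{2}$)
$H = - \frac{1}{887151}$ ($H = \frac{1}{-887151} = - \frac{1}{887151} \approx -1.1272 \cdot 10^{-6}$)
$- \frac{3330915}{F{\left(E{\left(45 \right)} \right)}} - \frac{3679673}{H} = - \frac{3330915}{10 \left(1 + 10\right)} - \frac{3679673}{- \frac{1}{887151}} = - \frac{3330915}{10 \cdot 11} - -3264425581623 = - \frac{3330915}{110} + 3264425581623 = \left(-3330915\right) \frac{1}{110} + 3264425581623 = - \frac{666183}{22} + 3264425581623 = \frac{71817362129523}{22}$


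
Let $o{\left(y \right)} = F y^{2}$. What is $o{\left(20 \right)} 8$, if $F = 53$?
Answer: $169600$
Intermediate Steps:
$o{\left(y \right)} = 53 y^{2}$
$o{\left(20 \right)} 8 = 53 \cdot 20^{2} \cdot 8 = 53 \cdot 400 \cdot 8 = 21200 \cdot 8 = 169600$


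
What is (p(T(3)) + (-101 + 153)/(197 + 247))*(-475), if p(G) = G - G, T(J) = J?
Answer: -6175/111 ≈ -55.631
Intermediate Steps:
p(G) = 0
(p(T(3)) + (-101 + 153)/(197 + 247))*(-475) = (0 + (-101 + 153)/(197 + 247))*(-475) = (0 + 52/444)*(-475) = (0 + 52*(1/444))*(-475) = (0 + 13/111)*(-475) = (13/111)*(-475) = -6175/111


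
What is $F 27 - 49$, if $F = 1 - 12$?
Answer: $-346$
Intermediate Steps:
$F = -11$ ($F = 1 - 12 = -11$)
$F 27 - 49 = \left(-11\right) 27 - 49 = -297 - 49 = -346$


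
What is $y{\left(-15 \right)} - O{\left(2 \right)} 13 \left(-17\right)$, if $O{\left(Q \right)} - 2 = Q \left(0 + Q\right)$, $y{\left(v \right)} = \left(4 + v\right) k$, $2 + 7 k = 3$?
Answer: $\frac{9271}{7} \approx 1324.4$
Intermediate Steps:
$k = \frac{1}{7}$ ($k = - \frac{2}{7} + \frac{1}{7} \cdot 3 = - \frac{2}{7} + \frac{3}{7} = \frac{1}{7} \approx 0.14286$)
$y{\left(v \right)} = \frac{4}{7} + \frac{v}{7}$ ($y{\left(v \right)} = \left(4 + v\right) \frac{1}{7} = \frac{4}{7} + \frac{v}{7}$)
$O{\left(Q \right)} = 2 + Q^{2}$ ($O{\left(Q \right)} = 2 + Q \left(0 + Q\right) = 2 + Q Q = 2 + Q^{2}$)
$y{\left(-15 \right)} - O{\left(2 \right)} 13 \left(-17\right) = \left(\frac{4}{7} + \frac{1}{7} \left(-15\right)\right) - \left(2 + 2^{2}\right) 13 \left(-17\right) = \left(\frac{4}{7} - \frac{15}{7}\right) - \left(2 + 4\right) 13 \left(-17\right) = - \frac{11}{7} - 6 \cdot 13 \left(-17\right) = - \frac{11}{7} - 78 \left(-17\right) = - \frac{11}{7} - -1326 = - \frac{11}{7} + 1326 = \frac{9271}{7}$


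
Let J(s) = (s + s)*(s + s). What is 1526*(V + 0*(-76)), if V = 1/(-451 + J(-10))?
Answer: -1526/51 ≈ -29.922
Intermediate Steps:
J(s) = 4*s**2 (J(s) = (2*s)*(2*s) = 4*s**2)
V = -1/51 (V = 1/(-451 + 4*(-10)**2) = 1/(-451 + 4*100) = 1/(-451 + 400) = 1/(-51) = -1/51 ≈ -0.019608)
1526*(V + 0*(-76)) = 1526*(-1/51 + 0*(-76)) = 1526*(-1/51 + 0) = 1526*(-1/51) = -1526/51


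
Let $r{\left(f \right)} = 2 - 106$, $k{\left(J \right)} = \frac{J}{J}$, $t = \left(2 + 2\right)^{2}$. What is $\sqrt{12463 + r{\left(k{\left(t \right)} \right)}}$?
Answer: $\sqrt{12359} \approx 111.17$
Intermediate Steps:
$t = 16$ ($t = 4^{2} = 16$)
$k{\left(J \right)} = 1$
$r{\left(f \right)} = -104$ ($r{\left(f \right)} = 2 - 106 = -104$)
$\sqrt{12463 + r{\left(k{\left(t \right)} \right)}} = \sqrt{12463 - 104} = \sqrt{12359}$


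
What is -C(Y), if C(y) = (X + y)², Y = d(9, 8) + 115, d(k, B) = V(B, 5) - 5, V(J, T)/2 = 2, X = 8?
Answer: -14884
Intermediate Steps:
V(J, T) = 4 (V(J, T) = 2*2 = 4)
d(k, B) = -1 (d(k, B) = 4 - 5 = -1)
Y = 114 (Y = -1 + 115 = 114)
C(y) = (8 + y)²
-C(Y) = -(8 + 114)² = -1*122² = -1*14884 = -14884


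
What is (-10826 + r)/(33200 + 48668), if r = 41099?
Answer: 30273/81868 ≈ 0.36978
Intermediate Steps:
(-10826 + r)/(33200 + 48668) = (-10826 + 41099)/(33200 + 48668) = 30273/81868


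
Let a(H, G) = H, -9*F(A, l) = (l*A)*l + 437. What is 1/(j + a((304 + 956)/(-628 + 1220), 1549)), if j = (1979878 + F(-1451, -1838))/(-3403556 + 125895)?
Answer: -1455281484/239605368799 ≈ -0.0060737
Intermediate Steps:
F(A, l) = -437/9 - A*l²/9 (F(A, l) = -((l*A)*l + 437)/9 = -((A*l)*l + 437)/9 = -(A*l² + 437)/9 = -(437 + A*l²)/9 = -437/9 - A*l²/9)
j = -1639883503/9832983 (j = (1979878 + (-437/9 - ⅑*(-1451)*(-1838)²))/(-3403556 + 125895) = (1979878 + (-437/9 - ⅑*(-1451)*3378244))/(-3277661) = (1979878 + (-437/9 + 4901832044/9))*(-1/3277661) = (1979878 + 1633943869/3)*(-1/3277661) = (1639883503/3)*(-1/3277661) = -1639883503/9832983 ≈ -166.77)
1/(j + a((304 + 956)/(-628 + 1220), 1549)) = 1/(-1639883503/9832983 + (304 + 956)/(-628 + 1220)) = 1/(-1639883503/9832983 + 1260/592) = 1/(-1639883503/9832983 + 1260*(1/592)) = 1/(-1639883503/9832983 + 315/148) = 1/(-239605368799/1455281484) = -1455281484/239605368799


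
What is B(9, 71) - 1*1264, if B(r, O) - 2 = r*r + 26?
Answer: -1155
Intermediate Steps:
B(r, O) = 28 + r² (B(r, O) = 2 + (r*r + 26) = 2 + (r² + 26) = 2 + (26 + r²) = 28 + r²)
B(9, 71) - 1*1264 = (28 + 9²) - 1*1264 = (28 + 81) - 1264 = 109 - 1264 = -1155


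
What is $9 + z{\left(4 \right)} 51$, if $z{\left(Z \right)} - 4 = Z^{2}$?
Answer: $1029$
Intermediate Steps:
$z{\left(Z \right)} = 4 + Z^{2}$
$9 + z{\left(4 \right)} 51 = 9 + \left(4 + 4^{2}\right) 51 = 9 + \left(4 + 16\right) 51 = 9 + 20 \cdot 51 = 9 + 1020 = 1029$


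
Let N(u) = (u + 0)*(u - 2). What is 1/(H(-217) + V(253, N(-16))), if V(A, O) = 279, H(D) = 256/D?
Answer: 217/60287 ≈ 0.0035994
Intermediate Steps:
N(u) = u*(-2 + u)
1/(H(-217) + V(253, N(-16))) = 1/(256/(-217) + 279) = 1/(256*(-1/217) + 279) = 1/(-256/217 + 279) = 1/(60287/217) = 217/60287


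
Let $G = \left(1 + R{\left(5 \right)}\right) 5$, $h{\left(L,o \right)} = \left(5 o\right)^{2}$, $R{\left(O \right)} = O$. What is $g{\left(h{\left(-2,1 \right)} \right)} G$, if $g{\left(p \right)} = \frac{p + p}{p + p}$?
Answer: $30$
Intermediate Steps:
$h{\left(L,o \right)} = 25 o^{2}$
$g{\left(p \right)} = 1$ ($g{\left(p \right)} = \frac{2 p}{2 p} = 2 p \frac{1}{2 p} = 1$)
$G = 30$ ($G = \left(1 + 5\right) 5 = 6 \cdot 5 = 30$)
$g{\left(h{\left(-2,1 \right)} \right)} G = 1 \cdot 30 = 30$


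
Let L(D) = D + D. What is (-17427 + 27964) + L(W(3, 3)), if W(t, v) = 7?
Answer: 10551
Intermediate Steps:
L(D) = 2*D
(-17427 + 27964) + L(W(3, 3)) = (-17427 + 27964) + 2*7 = 10537 + 14 = 10551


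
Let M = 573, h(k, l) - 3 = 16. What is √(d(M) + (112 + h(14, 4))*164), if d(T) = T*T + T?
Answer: √350386 ≈ 591.93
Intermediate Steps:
h(k, l) = 19 (h(k, l) = 3 + 16 = 19)
d(T) = T + T² (d(T) = T² + T = T + T²)
√(d(M) + (112 + h(14, 4))*164) = √(573*(1 + 573) + (112 + 19)*164) = √(573*574 + 131*164) = √(328902 + 21484) = √350386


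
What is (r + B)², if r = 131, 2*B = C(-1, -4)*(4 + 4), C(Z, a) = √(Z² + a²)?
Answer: 17433 + 1048*√17 ≈ 21754.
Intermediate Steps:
B = 4*√17 (B = (√((-1)² + (-4)²)*(4 + 4))/2 = (√(1 + 16)*8)/2 = (√17*8)/2 = (8*√17)/2 = 4*√17 ≈ 16.492)
(r + B)² = (131 + 4*√17)²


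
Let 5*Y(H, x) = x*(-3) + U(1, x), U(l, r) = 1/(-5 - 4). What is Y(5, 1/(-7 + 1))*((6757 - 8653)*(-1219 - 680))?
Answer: 1400196/5 ≈ 2.8004e+5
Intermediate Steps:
U(l, r) = -⅑ (U(l, r) = 1/(-9) = -⅑)
Y(H, x) = -1/45 - 3*x/5 (Y(H, x) = (x*(-3) - ⅑)/5 = (-3*x - ⅑)/5 = (-⅑ - 3*x)/5 = -1/45 - 3*x/5)
Y(5, 1/(-7 + 1))*((6757 - 8653)*(-1219 - 680)) = (-1/45 - 3/(5*(-7 + 1)))*((6757 - 8653)*(-1219 - 680)) = (-1/45 - ⅗/(-6))*(-1896*(-1899)) = (-1/45 - ⅗*(-⅙))*3600504 = (-1/45 + ⅒)*3600504 = (7/90)*3600504 = 1400196/5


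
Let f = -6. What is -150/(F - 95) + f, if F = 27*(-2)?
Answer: -744/149 ≈ -4.9933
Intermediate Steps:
F = -54
-150/(F - 95) + f = -150/(-54 - 95) - 6 = -150/(-149) - 6 = -150*(-1/149) - 6 = 150/149 - 6 = -744/149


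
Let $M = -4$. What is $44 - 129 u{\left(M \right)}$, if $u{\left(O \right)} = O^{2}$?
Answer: $-2020$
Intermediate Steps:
$44 - 129 u{\left(M \right)} = 44 - 129 \left(-4\right)^{2} = 44 - 2064 = -2020$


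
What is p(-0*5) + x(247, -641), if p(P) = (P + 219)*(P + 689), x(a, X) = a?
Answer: 151138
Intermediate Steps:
p(P) = (219 + P)*(689 + P)
p(-0*5) + x(247, -641) = (150891 + (-0*5)**2 + 908*(-0*5)) + 247 = (150891 + (-64*0)**2 + 908*(-64*0)) + 247 = (150891 + 0**2 + 908*0) + 247 = (150891 + 0 + 0) + 247 = 150891 + 247 = 151138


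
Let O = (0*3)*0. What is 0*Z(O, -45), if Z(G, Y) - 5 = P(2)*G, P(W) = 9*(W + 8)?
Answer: 0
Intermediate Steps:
O = 0 (O = 0*0 = 0)
P(W) = 72 + 9*W (P(W) = 9*(8 + W) = 72 + 9*W)
Z(G, Y) = 5 + 90*G (Z(G, Y) = 5 + (72 + 9*2)*G = 5 + (72 + 18)*G = 5 + 90*G)
0*Z(O, -45) = 0*(5 + 90*0) = 0*(5 + 0) = 0*5 = 0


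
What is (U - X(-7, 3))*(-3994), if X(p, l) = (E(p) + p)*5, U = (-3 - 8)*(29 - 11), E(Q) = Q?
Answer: 511232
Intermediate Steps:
U = -198 (U = -11*18 = -198)
X(p, l) = 10*p (X(p, l) = (p + p)*5 = (2*p)*5 = 10*p)
(U - X(-7, 3))*(-3994) = (-198 - 10*(-7))*(-3994) = (-198 - 1*(-70))*(-3994) = (-198 + 70)*(-3994) = -128*(-3994) = 511232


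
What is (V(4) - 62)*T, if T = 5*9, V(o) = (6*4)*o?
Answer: 1530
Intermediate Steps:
V(o) = 24*o
T = 45
(V(4) - 62)*T = (24*4 - 62)*45 = (96 - 62)*45 = 34*45 = 1530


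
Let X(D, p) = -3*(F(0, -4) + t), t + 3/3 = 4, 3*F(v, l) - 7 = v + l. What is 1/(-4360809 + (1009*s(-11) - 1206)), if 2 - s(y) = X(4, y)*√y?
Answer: -4359997/19011186480313 - 12108*I*√11/19011186480313 ≈ -2.2934e-7 - 2.1123e-9*I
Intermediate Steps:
F(v, l) = 7/3 + l/3 + v/3 (F(v, l) = 7/3 + (v + l)/3 = 7/3 + (l + v)/3 = 7/3 + (l/3 + v/3) = 7/3 + l/3 + v/3)
t = 3 (t = -1 + 4 = 3)
X(D, p) = -12 (X(D, p) = -3*((7/3 + (⅓)*(-4) + (⅓)*0) + 3) = -3*((7/3 - 4/3 + 0) + 3) = -3*(1 + 3) = -3*4 = -12)
s(y) = 2 + 12*√y (s(y) = 2 - (-12)*√y = 2 + 12*√y)
1/(-4360809 + (1009*s(-11) - 1206)) = 1/(-4360809 + (1009*(2 + 12*√(-11)) - 1206)) = 1/(-4360809 + (1009*(2 + 12*(I*√11)) - 1206)) = 1/(-4360809 + (1009*(2 + 12*I*√11) - 1206)) = 1/(-4360809 + ((2018 + 12108*I*√11) - 1206)) = 1/(-4360809 + (812 + 12108*I*√11)) = 1/(-4359997 + 12108*I*√11)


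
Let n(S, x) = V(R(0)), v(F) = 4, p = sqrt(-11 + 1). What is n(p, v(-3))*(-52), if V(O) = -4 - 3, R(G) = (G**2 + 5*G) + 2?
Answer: 364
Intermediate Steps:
p = I*sqrt(10) (p = sqrt(-10) = I*sqrt(10) ≈ 3.1623*I)
R(G) = 2 + G**2 + 5*G
V(O) = -7
n(S, x) = -7
n(p, v(-3))*(-52) = -7*(-52) = 364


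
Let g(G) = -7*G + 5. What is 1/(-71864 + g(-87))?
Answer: -1/71250 ≈ -1.4035e-5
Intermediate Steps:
g(G) = 5 - 7*G
1/(-71864 + g(-87)) = 1/(-71864 + (5 - 7*(-87))) = 1/(-71864 + (5 + 609)) = 1/(-71864 + 614) = 1/(-71250) = -1/71250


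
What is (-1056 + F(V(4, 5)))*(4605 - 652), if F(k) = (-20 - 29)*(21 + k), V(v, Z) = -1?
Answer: -8048308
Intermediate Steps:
F(k) = -1029 - 49*k (F(k) = -49*(21 + k) = -1029 - 49*k)
(-1056 + F(V(4, 5)))*(4605 - 652) = (-1056 + (-1029 - 49*(-1)))*(4605 - 652) = (-1056 + (-1029 + 49))*3953 = (-1056 - 980)*3953 = -2036*3953 = -8048308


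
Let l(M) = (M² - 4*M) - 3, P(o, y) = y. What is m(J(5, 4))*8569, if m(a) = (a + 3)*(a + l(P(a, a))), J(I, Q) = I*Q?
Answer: 66418319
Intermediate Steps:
l(M) = -3 + M² - 4*M
m(a) = (3 + a)*(-3 + a² - 3*a) (m(a) = (a + 3)*(a + (-3 + a² - 4*a)) = (3 + a)*(-3 + a² - 3*a))
m(J(5, 4))*8569 = (-9 + (5*4)³ - 60*4)*8569 = (-9 + 20³ - 12*20)*8569 = (-9 + 8000 - 240)*8569 = 7751*8569 = 66418319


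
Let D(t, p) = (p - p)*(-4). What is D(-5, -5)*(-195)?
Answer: 0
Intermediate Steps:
D(t, p) = 0 (D(t, p) = 0*(-4) = 0)
D(-5, -5)*(-195) = 0*(-195) = 0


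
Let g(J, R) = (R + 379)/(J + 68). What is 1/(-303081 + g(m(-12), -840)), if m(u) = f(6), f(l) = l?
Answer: -74/22428455 ≈ -3.2994e-6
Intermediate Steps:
m(u) = 6
g(J, R) = (379 + R)/(68 + J)
1/(-303081 + g(m(-12), -840)) = 1/(-303081 + (379 - 840)/(68 + 6)) = 1/(-303081 - 461/74) = 1/(-22428455/74) = -74/22428455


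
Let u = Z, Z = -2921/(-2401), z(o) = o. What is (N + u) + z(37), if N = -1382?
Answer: -3226424/2401 ≈ -1343.8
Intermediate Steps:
Z = 2921/2401 (Z = -2921*(-1/2401) = 2921/2401 ≈ 1.2166)
u = 2921/2401 ≈ 1.2166
(N + u) + z(37) = (-1382 + 2921/2401) + 37 = -3315261/2401 + 37 = -3226424/2401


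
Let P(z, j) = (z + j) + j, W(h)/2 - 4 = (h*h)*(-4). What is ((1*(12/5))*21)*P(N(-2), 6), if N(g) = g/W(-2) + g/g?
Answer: 3297/5 ≈ 659.40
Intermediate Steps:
W(h) = 8 - 8*h**2 (W(h) = 8 + 2*((h*h)*(-4)) = 8 + 2*(h**2*(-4)) = 8 + 2*(-4*h**2) = 8 - 8*h**2)
N(g) = 1 - g/24 (N(g) = g/(8 - 8*(-2)**2) + g/g = g/(8 - 8*4) + 1 = g/(8 - 32) + 1 = g/(-24) + 1 = g*(-1/24) + 1 = -g/24 + 1 = 1 - g/24)
P(z, j) = z + 2*j (P(z, j) = (j + z) + j = z + 2*j)
((1*(12/5))*21)*P(N(-2), 6) = ((1*(12/5))*21)*((1 - 1/24*(-2)) + 2*6) = ((1*(12*(1/5)))*21)*((1 + 1/12) + 12) = ((1*(12/5))*21)*(13/12 + 12) = ((12/5)*21)*(157/12) = (252/5)*(157/12) = 3297/5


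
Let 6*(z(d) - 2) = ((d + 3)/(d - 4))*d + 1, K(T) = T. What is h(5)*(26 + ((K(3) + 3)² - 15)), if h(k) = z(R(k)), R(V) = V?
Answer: 2491/6 ≈ 415.17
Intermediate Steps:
z(d) = 13/6 + d*(3 + d)/(6*(-4 + d)) (z(d) = 2 + (((d + 3)/(d - 4))*d + 1)/6 = 2 + (((3 + d)/(-4 + d))*d + 1)/6 = 2 + (d*(3 + d)/(-4 + d) + 1)/6 = 2 + (1 + d*(3 + d)/(-4 + d))/6 = 2 + (⅙ + d*(3 + d)/(6*(-4 + d))) = 13/6 + d*(3 + d)/(6*(-4 + d)))
h(k) = (-52 + k² + 16*k)/(6*(-4 + k))
h(5)*(26 + ((K(3) + 3)² - 15)) = ((-52 + 5² + 16*5)/(6*(-4 + 5)))*(26 + ((3 + 3)² - 15)) = ((⅙)*(-52 + 25 + 80)/1)*(26 + (6² - 15)) = ((⅙)*1*53)*(26 + (36 - 15)) = 53*(26 + 21)/6 = (53/6)*47 = 2491/6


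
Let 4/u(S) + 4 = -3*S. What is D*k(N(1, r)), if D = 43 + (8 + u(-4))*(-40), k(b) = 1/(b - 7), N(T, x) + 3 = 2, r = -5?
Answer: 297/8 ≈ 37.125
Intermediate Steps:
N(T, x) = -1 (N(T, x) = -3 + 2 = -1)
u(S) = 4/(-4 - 3*S)
k(b) = 1/(-7 + b)
D = -297 (D = 43 + (8 - 4/(4 + 3*(-4)))*(-40) = 43 + (8 - 4/(4 - 12))*(-40) = 43 + (8 - 4/(-8))*(-40) = 43 + (8 - 4*(-1/8))*(-40) = 43 + (8 + 1/2)*(-40) = 43 + (17/2)*(-40) = 43 - 340 = -297)
D*k(N(1, r)) = -297/(-7 - 1) = -297/(-8) = -297*(-1/8) = 297/8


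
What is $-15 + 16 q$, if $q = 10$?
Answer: $145$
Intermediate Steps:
$-15 + 16 q = -15 + 16 \cdot 10 = -15 + 160 = 145$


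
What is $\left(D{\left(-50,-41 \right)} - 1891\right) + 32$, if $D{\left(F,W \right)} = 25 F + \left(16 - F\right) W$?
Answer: $-5815$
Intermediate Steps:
$D{\left(F,W \right)} = 25 F + W \left(16 - F\right)$
$\left(D{\left(-50,-41 \right)} - 1891\right) + 32 = \left(\left(16 \left(-41\right) + 25 \left(-50\right) - \left(-50\right) \left(-41\right)\right) - 1891\right) + 32 = \left(\left(-656 - 1250 - 2050\right) - 1891\right) + 32 = \left(-3956 - 1891\right) + 32 = -5847 + 32 = -5815$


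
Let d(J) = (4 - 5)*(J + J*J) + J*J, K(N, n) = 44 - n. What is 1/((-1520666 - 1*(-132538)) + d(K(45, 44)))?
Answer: -1/1388128 ≈ -7.2039e-7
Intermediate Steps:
d(J) = -J (d(J) = -(J + J**2) + J**2 = (-J - J**2) + J**2 = -J)
1/((-1520666 - 1*(-132538)) + d(K(45, 44))) = 1/((-1520666 - 1*(-132538)) - (44 - 1*44)) = 1/((-1520666 + 132538) - (44 - 44)) = 1/(-1388128 - 1*0) = 1/(-1388128 + 0) = 1/(-1388128) = -1/1388128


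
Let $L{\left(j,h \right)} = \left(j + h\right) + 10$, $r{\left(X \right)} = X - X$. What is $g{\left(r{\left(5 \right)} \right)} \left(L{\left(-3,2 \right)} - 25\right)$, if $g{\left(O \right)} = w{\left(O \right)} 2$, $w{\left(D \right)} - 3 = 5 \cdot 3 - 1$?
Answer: $-544$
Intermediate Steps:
$r{\left(X \right)} = 0$
$L{\left(j,h \right)} = 10 + h + j$ ($L{\left(j,h \right)} = \left(h + j\right) + 10 = 10 + h + j$)
$w{\left(D \right)} = 17$ ($w{\left(D \right)} = 3 + \left(5 \cdot 3 - 1\right) = 3 + \left(15 - 1\right) = 3 + 14 = 17$)
$g{\left(O \right)} = 34$ ($g{\left(O \right)} = 17 \cdot 2 = 34$)
$g{\left(r{\left(5 \right)} \right)} \left(L{\left(-3,2 \right)} - 25\right) = 34 \left(\left(10 + 2 - 3\right) - 25\right) = 34 \left(9 - 25\right) = 34 \left(-16\right) = -544$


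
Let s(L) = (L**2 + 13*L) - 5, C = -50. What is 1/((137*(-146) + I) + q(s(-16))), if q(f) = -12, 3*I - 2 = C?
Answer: -1/20030 ≈ -4.9925e-5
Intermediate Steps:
I = -16 (I = 2/3 + (1/3)*(-50) = 2/3 - 50/3 = -16)
s(L) = -5 + L**2 + 13*L
1/((137*(-146) + I) + q(s(-16))) = 1/((137*(-146) - 16) - 12) = 1/((-20002 - 16) - 12) = 1/(-20018 - 12) = 1/(-20030) = -1/20030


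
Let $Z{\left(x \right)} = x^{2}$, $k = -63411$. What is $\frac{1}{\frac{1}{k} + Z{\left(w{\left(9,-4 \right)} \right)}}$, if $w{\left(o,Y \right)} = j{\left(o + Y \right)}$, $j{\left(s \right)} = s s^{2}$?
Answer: $\frac{63411}{990796874} \approx 6.4 \cdot 10^{-5}$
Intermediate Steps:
$j{\left(s \right)} = s^{3}$
$w{\left(o,Y \right)} = \left(Y + o\right)^{3}$ ($w{\left(o,Y \right)} = \left(o + Y\right)^{3} = \left(Y + o\right)^{3}$)
$\frac{1}{\frac{1}{k} + Z{\left(w{\left(9,-4 \right)} \right)}} = \frac{1}{\frac{1}{-63411} + \left(\left(-4 + 9\right)^{3}\right)^{2}} = \frac{1}{- \frac{1}{63411} + \left(5^{3}\right)^{2}} = \frac{1}{- \frac{1}{63411} + 125^{2}} = \frac{1}{- \frac{1}{63411} + 15625} = \frac{1}{\frac{990796874}{63411}} = \frac{63411}{990796874}$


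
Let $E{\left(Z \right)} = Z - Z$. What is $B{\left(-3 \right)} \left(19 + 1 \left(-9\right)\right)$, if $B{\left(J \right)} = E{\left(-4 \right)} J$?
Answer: $0$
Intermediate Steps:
$E{\left(Z \right)} = 0$
$B{\left(J \right)} = 0$ ($B{\left(J \right)} = 0 J = 0$)
$B{\left(-3 \right)} \left(19 + 1 \left(-9\right)\right) = 0 \left(19 + 1 \left(-9\right)\right) = 0 \left(19 - 9\right) = 0 \cdot 10 = 0$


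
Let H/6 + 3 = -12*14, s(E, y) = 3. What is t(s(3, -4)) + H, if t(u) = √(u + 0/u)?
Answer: -1026 + √3 ≈ -1024.3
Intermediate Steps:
H = -1026 (H = -18 + 6*(-12*14) = -18 + 6*(-168) = -18 - 1008 = -1026)
t(u) = √u (t(u) = √(u + 0) = √u)
t(s(3, -4)) + H = √3 - 1026 = -1026 + √3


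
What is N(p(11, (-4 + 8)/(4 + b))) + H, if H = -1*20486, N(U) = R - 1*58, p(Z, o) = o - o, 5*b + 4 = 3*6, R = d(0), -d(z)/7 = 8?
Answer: -20600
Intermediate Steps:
d(z) = -56 (d(z) = -7*8 = -56)
R = -56
b = 14/5 (b = -⅘ + (3*6)/5 = -⅘ + (⅕)*18 = -⅘ + 18/5 = 14/5 ≈ 2.8000)
p(Z, o) = 0
N(U) = -114 (N(U) = -56 - 1*58 = -56 - 58 = -114)
H = -20486
N(p(11, (-4 + 8)/(4 + b))) + H = -114 - 20486 = -20600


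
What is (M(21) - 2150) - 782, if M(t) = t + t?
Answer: -2890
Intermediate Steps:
M(t) = 2*t
(M(21) - 2150) - 782 = (2*21 - 2150) - 782 = (42 - 2150) - 782 = -2108 - 782 = -2890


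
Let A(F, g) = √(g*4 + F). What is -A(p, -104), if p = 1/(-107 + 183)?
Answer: -I*√600685/38 ≈ -20.396*I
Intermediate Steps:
p = 1/76 ≈ 0.013158
A(F, g) = √(F + 4*g) (A(F, g) = √(4*g + F) = √(F + 4*g))
-A(p, -104) = -√(1/76 + 4*(-104)) = -√(1/76 - 416) = -√(-31615/76) = -I*√600685/38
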